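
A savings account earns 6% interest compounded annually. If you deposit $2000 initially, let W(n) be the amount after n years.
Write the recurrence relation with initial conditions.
Each year the balance grows by 6%, i.e. is multiplied by 1 + 6/100 = 1.06, so W(n) = 1.06 × W(n-1). The initial deposit gives W(0) = 2000.
Unrolling gives the closed form W(n) = 2000 × (1.06)ⁿ.

W(n) = 1.06 × W(n-1), W(0) = 2000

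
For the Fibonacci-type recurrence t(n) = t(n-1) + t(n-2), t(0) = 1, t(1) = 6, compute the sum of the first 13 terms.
Computing the sequence terms: 1, 6, 7, 13, 20, 33, 53, 86, 139, 225, 364, 589, 953
Adding these values together:

2489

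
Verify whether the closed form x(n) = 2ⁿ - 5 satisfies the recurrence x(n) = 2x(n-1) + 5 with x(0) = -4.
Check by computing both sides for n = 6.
From the recurrence with x(0) = -4:
  x(0) = -4, x(1) = -3, x(2) = -1, x(3) = 3, x(4) = 11, x(5) = 27, x(6) = 59
  so the recurrence gives x(6) = 59.
From the proposed closed form x(n) = 2ⁿ - 5:
  x(6) = 59.
Both sides give 59 at n = 6, and the initial condition(s) match, so the closed form is consistent.

Yes, the closed form is correct.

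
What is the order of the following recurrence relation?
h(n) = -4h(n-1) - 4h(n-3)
The order is the largest lag k for which h(n-k) appears. Here the deepest term is h(n-3), so the order is 3.

Order 3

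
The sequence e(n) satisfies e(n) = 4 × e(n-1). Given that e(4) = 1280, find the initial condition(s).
In general e(n) = 4ⁿ · e(0). At n = 4: e(0) = e(4) / 4^4 = 1280 / 256 = 5.

e(0) = 5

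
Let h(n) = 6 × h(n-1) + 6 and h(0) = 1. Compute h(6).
Computing step by step:
h(0) = 1
h(1) = 6 × 1 + 6 = 12
h(2) = 6 × 12 + 6 = 78
h(3) = 6 × 78 + 6 = 474
h(4) = 6 × 474 + 6 = 2850
h(5) = 6 × 2850 + 6 = 17106
h(6) = 6 × 17106 + 6 = 102642

102642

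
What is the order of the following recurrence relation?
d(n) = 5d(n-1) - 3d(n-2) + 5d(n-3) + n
The order is the largest lag k for which d(n-k) appears. Here the deepest term is d(n-3) (the n term is non-homogeneous and does not affect the order), so the order is 3.

Order 3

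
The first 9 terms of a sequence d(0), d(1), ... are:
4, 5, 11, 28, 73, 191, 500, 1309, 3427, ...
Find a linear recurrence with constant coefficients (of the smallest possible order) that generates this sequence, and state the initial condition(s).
Look for the lowest-order linear relation among consecutive terms.
Observation: d(n) - 3·d(n-1) - (-1)·d(n-2) = 0 holds for the shown terms, and no order-1 relation d(n) = α·d(n-1) + β fits.
Check at n=3: 3·11 + (-1)·5 = 28. ✓

d(n) = 3d(n-1) - d(n-2), d(0) = 4, d(1) = 5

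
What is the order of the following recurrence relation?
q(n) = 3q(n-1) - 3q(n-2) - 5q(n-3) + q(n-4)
The order is the largest lag k for which q(n-k) appears. Here the deepest term is q(n-4), so the order is 4.

Order 4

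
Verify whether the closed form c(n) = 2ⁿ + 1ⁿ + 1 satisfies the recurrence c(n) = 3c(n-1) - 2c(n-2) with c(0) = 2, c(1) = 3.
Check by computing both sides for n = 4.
From the recurrence with c(0) = 2, c(1) = 3:
  c(0) = 2, c(1) = 3, c(2) = 5, c(3) = 9, c(4) = 17
  so the recurrence gives c(4) = 17.
From the proposed closed form c(n) = 2ⁿ + 1ⁿ + 1:
  c(4) = 18.
The recurrence gives 17 but the closed form gives 18, so the closed form does not satisfy the recurrence.

No, the closed form is incorrect.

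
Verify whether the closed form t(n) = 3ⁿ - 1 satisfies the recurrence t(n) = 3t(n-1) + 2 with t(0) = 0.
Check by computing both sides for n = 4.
From the recurrence with t(0) = 0:
  t(0) = 0, t(1) = 2, t(2) = 8, t(3) = 26, t(4) = 80
  so the recurrence gives t(4) = 80.
From the proposed closed form t(n) = 3ⁿ - 1:
  t(4) = 80.
Both sides give 80 at n = 4, and the initial condition(s) match, so the closed form is consistent.

Yes, the closed form is correct.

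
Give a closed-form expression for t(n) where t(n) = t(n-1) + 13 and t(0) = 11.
Recurrence: t(n) = t(n-1) + 13, initial: t(0) = 11.
Each step adds 13, so t(n) = t(0) + 13n = 13n + 11.

t(n) = 13n + 11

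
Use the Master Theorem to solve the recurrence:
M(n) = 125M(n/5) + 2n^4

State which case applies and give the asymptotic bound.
Master Theorem template: M(n) = a·M(n/b) + f(n).
Here: a=125, b=5, f(n)=2n^4
Compute log_b(a) = log_5(125) = 3.
f(n) = 2n^4 = Ω(n^(3+ε)) with ε = 1, and the regularity condition holds (a·f(n/b) = (a/b^4)·f(n) with a/b^4 = 5^-1 < 1). Case 3: M(n) = Θ(f(n)) = Θ(n^4).

Case 3: M(n) = Θ(n^4)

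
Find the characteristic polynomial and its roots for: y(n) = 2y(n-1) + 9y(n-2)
Substitute y(n) = rⁿ and divide through by rⁿ⁻²: r² - 2r - 9 = 0
Discriminant: 2² + 4·9 = 40, not a perfect square, so by the quadratic formula r = (2 ± √40)/2.
General solution: y(n) = A·r₁ⁿ + B·r₂ⁿ where r₁,r₂ = (2 ± √40)/2

Characteristic: r² - 2r - 9 = 0, Roots: r = (2 ± √40)/2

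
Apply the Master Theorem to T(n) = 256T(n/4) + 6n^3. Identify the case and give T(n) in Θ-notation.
Master Theorem template: T(n) = a·T(n/b) + f(n).
Here: a=256, b=4, f(n)=6n^3
Compute log_b(a) = log_4(256) = 4.
f(n) = 6n^3 = O(n^(4-ε)) with ε = 1. Case 1: T(n) = Θ(n^log_b(a)) = Θ(n^4).

Case 1: T(n) = Θ(n^4)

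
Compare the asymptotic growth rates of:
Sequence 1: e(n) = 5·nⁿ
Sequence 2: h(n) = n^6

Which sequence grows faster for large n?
Comparing growth rates:
Growth-rate hierarchy: log n ≺ any polynomial ≺ any exponential cⁿ (c>1) ≺ n! ≺ nⁿ.
super-exponential nⁿ dominates polynomial degree 6 asymptotically.

e(n) grows faster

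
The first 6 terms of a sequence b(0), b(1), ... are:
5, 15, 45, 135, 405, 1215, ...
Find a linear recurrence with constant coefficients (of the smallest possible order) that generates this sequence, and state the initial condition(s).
Look for the lowest-order linear relation among consecutive terms.
Observation: each term is 3× the previous.
Check at n=2: 3·15 = 45. ✓

b(n) = 3 × b(n-1), b(0) = 5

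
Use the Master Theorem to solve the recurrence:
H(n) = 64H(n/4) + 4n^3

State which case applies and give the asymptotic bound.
Master Theorem template: H(n) = a·H(n/b) + f(n).
Here: a=64, b=4, f(n)=4n^3
Compute log_b(a) = log_4(64) = 3.
f(n) = 4n^3 = Θ(n^3). Case 2: H(n) = Θ(n^3 log n).

Case 2: H(n) = Θ(n^3 log n)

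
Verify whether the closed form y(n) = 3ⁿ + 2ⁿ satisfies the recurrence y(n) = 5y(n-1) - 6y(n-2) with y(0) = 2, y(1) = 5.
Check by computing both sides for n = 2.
From the recurrence with y(0) = 2, y(1) = 5:
  y(0) = 2, y(1) = 5, y(2) = 13
  so the recurrence gives y(2) = 13.
From the proposed closed form y(n) = 3ⁿ + 2ⁿ:
  y(2) = 13.
Both sides give 13 at n = 2, and the initial condition(s) match, so the closed form is consistent.

Yes, the closed form is correct.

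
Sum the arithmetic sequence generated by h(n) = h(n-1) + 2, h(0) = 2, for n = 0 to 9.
Computing the sequence terms: 2, 4, 6, 8, 10, 12, 14, 16, 18, 20
Adding these values together:

110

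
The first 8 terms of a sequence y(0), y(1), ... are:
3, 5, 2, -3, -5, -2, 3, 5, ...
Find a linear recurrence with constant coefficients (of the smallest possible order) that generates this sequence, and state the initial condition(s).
Look for the lowest-order linear relation among consecutive terms.
Observation: y(n) - 1·y(n-1) - (-1)·y(n-2) = 0 holds for the shown terms, and no order-1 relation y(n) = α·y(n-1) + β fits.
Check at n=3: 1·2 + (-1)·5 = -3. ✓

y(n) = y(n-1) - y(n-2), y(0) = 3, y(1) = 5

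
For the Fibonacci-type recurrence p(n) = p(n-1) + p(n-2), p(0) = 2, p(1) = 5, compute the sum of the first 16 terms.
Computing the sequence terms: 2, 5, 7, 12, 19, 31, 50, 81, 131, 212, 343, 555, 898, 1453, 2351, 3804
Adding these values together:

9954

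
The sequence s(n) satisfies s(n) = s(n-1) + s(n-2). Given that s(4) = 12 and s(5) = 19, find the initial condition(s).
Work backwards using s(k) = s(k+2) - s(k+1):
s(3) = s(5) - s(4) = 19 - 12 = 7
s(2) = s(4) - s(3) = 12 - 7 = 5
s(1) = s(3) - s(2) = 7 - 5 = 2
s(0) = s(2) - s(1) = 5 - 2 = 3

s(0) = 3, s(1) = 2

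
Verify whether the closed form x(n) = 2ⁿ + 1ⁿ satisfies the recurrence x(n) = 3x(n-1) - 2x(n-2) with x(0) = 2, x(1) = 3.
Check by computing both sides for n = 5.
From the recurrence with x(0) = 2, x(1) = 3:
  x(0) = 2, x(1) = 3, x(2) = 5, x(3) = 9, x(4) = 17, x(5) = 33
  so the recurrence gives x(5) = 33.
From the proposed closed form x(n) = 2ⁿ + 1ⁿ:
  x(5) = 33.
Both sides give 33 at n = 5, and the initial condition(s) match, so the closed form is consistent.

Yes, the closed form is correct.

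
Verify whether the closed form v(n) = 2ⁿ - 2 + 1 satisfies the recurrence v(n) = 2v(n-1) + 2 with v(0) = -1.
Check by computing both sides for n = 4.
From the recurrence with v(0) = -1:
  v(0) = -1, v(1) = 0, v(2) = 2, v(3) = 6, v(4) = 14
  so the recurrence gives v(4) = 14.
From the proposed closed form v(n) = 2ⁿ - 2 + 1:
  v(4) = 15.
The recurrence gives 14 but the closed form gives 15, so the closed form does not satisfy the recurrence.

No, the closed form is incorrect.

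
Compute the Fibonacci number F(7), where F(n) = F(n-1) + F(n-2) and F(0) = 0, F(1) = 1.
Computing the sequence terms:
0, 1, 1, 2, 3, 5, 8, 13

13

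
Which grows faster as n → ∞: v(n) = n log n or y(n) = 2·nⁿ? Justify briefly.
Comparing growth rates:
Growth-rate hierarchy: log n ≺ any polynomial ≺ any exponential cⁿ (c>1) ≺ n! ≺ nⁿ.
super-exponential nⁿ dominates polynomial degree 1 (with log factor) asymptotically.

y(n) grows faster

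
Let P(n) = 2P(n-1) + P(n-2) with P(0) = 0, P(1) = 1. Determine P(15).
Computing the sequence terms:
0, 1, 2, 5, 12, 29, 70, 169, 408, 985, 2378, 5741, 13860, 33461, 80782, 195025

195025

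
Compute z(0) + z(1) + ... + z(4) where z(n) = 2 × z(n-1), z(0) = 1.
Computing the sequence terms: 1, 2, 4, 8, 16
Adding these values together:

31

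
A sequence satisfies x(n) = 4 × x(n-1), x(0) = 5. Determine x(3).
Computing step by step:
x(0) = 5
x(1) = 4 × 5 = 20
x(2) = 4 × 20 = 80
x(3) = 4 × 80 = 320

320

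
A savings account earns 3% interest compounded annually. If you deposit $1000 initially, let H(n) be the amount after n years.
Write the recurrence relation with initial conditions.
Each year the balance grows by 3%, i.e. is multiplied by 1 + 3/100 = 1.03, so H(n) = 1.03 × H(n-1). The initial deposit gives H(0) = 1000.
Unrolling gives the closed form H(n) = 1000 × (1.03)ⁿ.

H(n) = 1.03 × H(n-1), H(0) = 1000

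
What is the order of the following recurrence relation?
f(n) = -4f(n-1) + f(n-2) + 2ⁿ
The order is the largest lag k for which f(n-k) appears. Here the deepest term is f(n-2) (the 2ⁿ term is non-homogeneous and does not affect the order), so the order is 2.

Order 2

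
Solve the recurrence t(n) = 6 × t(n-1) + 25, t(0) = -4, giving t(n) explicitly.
Recurrence: t(n) = 6 × t(n-1) + 25, initial: t(0) = -4.
Try t(n) = A·6ⁿ + C. Substituting: A·6ⁿ + C = 6(A·6ⁿ⁻¹ + C) + 25 = A·6ⁿ + 6C + 25, so C = 6C + 25, giving C = -5. Then t(0) = A - 5 = -4 gives A = 1.

t(n) = 6ⁿ - 5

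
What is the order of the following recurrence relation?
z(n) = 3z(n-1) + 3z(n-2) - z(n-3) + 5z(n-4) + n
The order is the largest lag k for which z(n-k) appears. Here the deepest term is z(n-4) (the n term is non-homogeneous and does not affect the order), so the order is 4.

Order 4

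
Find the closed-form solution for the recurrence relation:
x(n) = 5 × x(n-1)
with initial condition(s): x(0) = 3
Recurrence: x(n) = 5 × x(n-1), initial: x(0) = 3.
Each term is 5 times the previous, so this is geometric with ratio 5. After n steps: x(n) = x(0)·5ⁿ = 3·5ⁿ.

x(n) = 3·5ⁿ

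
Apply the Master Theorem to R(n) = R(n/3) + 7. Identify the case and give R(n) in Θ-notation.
Master Theorem template: R(n) = a·R(n/b) + f(n).
Here: a=1, b=3, f(n)=7
Compute log_b(a) = log_3(1) = 0.
f(n) = 7 = Θ(1). Case 2: R(n) = Θ(log n).

Case 2: R(n) = Θ(log n)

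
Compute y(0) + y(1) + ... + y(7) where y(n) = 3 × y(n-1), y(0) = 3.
Computing the sequence terms: 3, 9, 27, 81, 243, 729, 2187, 6561
Adding these values together:

9840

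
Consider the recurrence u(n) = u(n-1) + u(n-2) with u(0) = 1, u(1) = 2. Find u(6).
Computing the sequence terms:
1, 2, 3, 5, 8, 13, 21

21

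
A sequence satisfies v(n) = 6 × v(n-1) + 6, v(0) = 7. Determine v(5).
Computing step by step:
v(0) = 7
v(1) = 6 × 7 + 6 = 48
v(2) = 6 × 48 + 6 = 294
v(3) = 6 × 294 + 6 = 1770
v(4) = 6 × 1770 + 6 = 10626
v(5) = 6 × 10626 + 6 = 63762

63762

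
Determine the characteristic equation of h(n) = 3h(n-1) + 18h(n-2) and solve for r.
Substitute h(n) = rⁿ and divide through by rⁿ⁻²: r² - 3r - 18 = 0
Factor: (r - 6)(r + 3) = 0, so r = 6, -3.
General solution: h(n) = A·6ⁿ + B·(-3)ⁿ

Characteristic: r² - 3r - 18 = 0, Roots: r = 6, -3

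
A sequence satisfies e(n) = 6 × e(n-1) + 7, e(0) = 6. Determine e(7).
Computing step by step:
e(0) = 6
e(1) = 6 × 6 + 7 = 43
e(2) = 6 × 43 + 7 = 265
e(3) = 6 × 265 + 7 = 1597
e(4) = 6 × 1597 + 7 = 9589
e(5) = 6 × 9589 + 7 = 57541
e(6) = 6 × 57541 + 7 = 345253
e(7) = 6 × 345253 + 7 = 2071525

2071525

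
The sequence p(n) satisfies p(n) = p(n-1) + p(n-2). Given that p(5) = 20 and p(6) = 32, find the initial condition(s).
Work backwards using p(k) = p(k+2) - p(k+1):
p(4) = p(6) - p(5) = 32 - 20 = 12
p(3) = p(5) - p(4) = 20 - 12 = 8
p(2) = p(4) - p(3) = 12 - 8 = 4
p(1) = p(3) - p(2) = 8 - 4 = 4
p(0) = p(2) - p(1) = 4 - 4 = 0

p(0) = 0, p(1) = 4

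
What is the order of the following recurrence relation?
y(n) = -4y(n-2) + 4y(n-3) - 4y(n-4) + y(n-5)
The order is the largest lag k for which y(n-k) appears. Here the deepest term is y(n-5), so the order is 5.

Order 5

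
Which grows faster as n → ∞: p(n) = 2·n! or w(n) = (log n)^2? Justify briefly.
Comparing growth rates:
Growth-rate hierarchy: log n ≺ any polynomial ≺ any exponential cⁿ (c>1) ≺ n! ≺ nⁿ.
factorial dominates polylogarithmic (log n)^2 asymptotically.

p(n) grows faster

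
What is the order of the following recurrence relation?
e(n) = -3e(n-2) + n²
The order is the largest lag k for which e(n-k) appears. Here the deepest term is e(n-2) (the n² term is non-homogeneous and does not affect the order), so the order is 2.

Order 2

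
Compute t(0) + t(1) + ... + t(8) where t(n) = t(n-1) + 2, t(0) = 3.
Computing the sequence terms: 3, 5, 7, 9, 11, 13, 15, 17, 19
Adding these values together:

99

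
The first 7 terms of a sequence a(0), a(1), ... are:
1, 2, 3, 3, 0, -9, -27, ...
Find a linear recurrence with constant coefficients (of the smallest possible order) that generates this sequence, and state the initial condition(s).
Look for the lowest-order linear relation among consecutive terms.
Observation: a(n) - 3·a(n-1) - (-3)·a(n-2) = 0 holds for the shown terms, and no order-1 relation a(n) = α·a(n-1) + β fits.
Check at n=3: 3·3 + (-3)·2 = 3. ✓

a(n) = 3a(n-1) - 3a(n-2), a(0) = 1, a(1) = 2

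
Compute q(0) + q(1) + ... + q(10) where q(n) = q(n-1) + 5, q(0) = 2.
Computing the sequence terms: 2, 7, 12, 17, 22, 27, 32, 37, 42, 47, 52
Adding these values together:

297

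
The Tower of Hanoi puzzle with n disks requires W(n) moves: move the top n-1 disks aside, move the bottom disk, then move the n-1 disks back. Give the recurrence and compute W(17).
Moving n disks = move the top n-1 disks aside (W(n-1) moves) + move the largest disk (1 move) + move the n-1 disks back on top (W(n-1) moves), so W(n) = 2W(n-1) + 1, with W(1) = 1 (a single disk takes one move).
First terms: 1, 3, 7, 15, 31, 63, … — each is one less than a power of 2. Indeed W(n) + 1 = 2(W(n-1) + 1) with W(1) + 1 = 2, so W(n) + 1 = 2ⁿ and W(n) = 2ⁿ - 1.
Hence W(17) = 2^17 - 1 = 131072 - 1 = 131071.

W(n) = 2W(n-1) + 1, W(1) = 1; W(17) = 131071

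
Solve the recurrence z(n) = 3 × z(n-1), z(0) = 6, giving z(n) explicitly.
Recurrence: z(n) = 3 × z(n-1), initial: z(0) = 6.
Each term is 3 times the previous, so this is geometric with ratio 3. After n steps: z(n) = z(0)·3ⁿ = 6·3ⁿ.

z(n) = 6·3ⁿ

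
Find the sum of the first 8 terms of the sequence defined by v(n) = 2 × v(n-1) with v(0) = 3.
Computing the sequence terms: 3, 6, 12, 24, 48, 96, 192, 384
Adding these values together:

765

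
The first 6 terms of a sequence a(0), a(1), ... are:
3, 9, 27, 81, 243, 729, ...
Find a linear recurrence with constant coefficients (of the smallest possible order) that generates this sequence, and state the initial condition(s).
Look for the lowest-order linear relation among consecutive terms.
Observation: each term is 3× the previous.
Check at n=2: 3·9 = 27. ✓

a(n) = 3 × a(n-1), a(0) = 3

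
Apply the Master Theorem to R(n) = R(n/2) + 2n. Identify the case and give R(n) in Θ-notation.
Master Theorem template: R(n) = a·R(n/b) + f(n).
Here: a=1, b=2, f(n)=2n
Compute log_b(a) = log_2(1) = 0.
f(n) = 2n = Ω(n^(0+ε)) with ε = 1, and the regularity condition holds (a·f(n/b) = (a/b^1)·f(n) with a/b^1 = 2^-1 < 1). Case 3: R(n) = Θ(f(n)) = Θ(n).

Case 3: R(n) = Θ(n)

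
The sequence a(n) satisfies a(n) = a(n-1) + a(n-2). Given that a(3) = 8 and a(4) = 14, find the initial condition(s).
Work backwards using a(k) = a(k+2) - a(k+1):
a(2) = a(4) - a(3) = 14 - 8 = 6
a(1) = a(3) - a(2) = 8 - 6 = 2
a(0) = a(2) - a(1) = 6 - 2 = 4

a(0) = 4, a(1) = 2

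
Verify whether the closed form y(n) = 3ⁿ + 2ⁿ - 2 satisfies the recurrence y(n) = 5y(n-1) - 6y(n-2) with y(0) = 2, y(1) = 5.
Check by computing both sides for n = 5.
From the recurrence with y(0) = 2, y(1) = 5:
  y(0) = 2, y(1) = 5, y(2) = 13, y(3) = 35, y(4) = 97, y(5) = 275
  so the recurrence gives y(5) = 275.
From the proposed closed form y(n) = 3ⁿ + 2ⁿ - 2:
  y(5) = 273.
The recurrence gives 275 but the closed form gives 273, so the closed form does not satisfy the recurrence.

No, the closed form is incorrect.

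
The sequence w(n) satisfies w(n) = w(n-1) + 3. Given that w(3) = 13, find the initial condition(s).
w(3) = w(0) + 3·3, so w(0) = 13 - 9 = 4.

w(0) = 4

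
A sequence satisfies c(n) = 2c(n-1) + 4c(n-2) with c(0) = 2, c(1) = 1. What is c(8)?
Computing the sequence terms:
2, 1, 10, 24, 88, 272, 896, 2880, 9344

9344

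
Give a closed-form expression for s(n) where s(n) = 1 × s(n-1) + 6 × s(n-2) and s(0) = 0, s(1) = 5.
Recurrence: s(n) = 1 × s(n-1) + 6 × s(n-2), initial: s(0) = 0, s(1) = 5.
Characteristic equation: r² - 1r - 6 = 0, which factors as (r - 3)(r + 2) = 0, so r = 3, -2. General solution s(n) = A·3ⁿ + B·(-2)ⁿ. From s(0) = 0: A + B = 0. From s(1) = 5: 3A - 2B = 5. Solving gives A = 1, B = -1.

s(n) = 3ⁿ - (-2)ⁿ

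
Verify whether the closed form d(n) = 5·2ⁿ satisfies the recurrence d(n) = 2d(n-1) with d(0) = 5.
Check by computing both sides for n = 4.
From the recurrence with d(0) = 5:
  d(0) = 5, d(1) = 10, d(2) = 20, d(3) = 40, d(4) = 80
  so the recurrence gives d(4) = 80.
From the proposed closed form d(n) = 5·2ⁿ:
  d(4) = 80.
Both sides give 80 at n = 4, and the initial condition(s) match, so the closed form is consistent.

Yes, the closed form is correct.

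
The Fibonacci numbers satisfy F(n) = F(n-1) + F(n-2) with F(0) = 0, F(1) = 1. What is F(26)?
Computing the sequence terms:
0, 1, 1, 2, 3, 5, 8, 13, 21, 34, 55, 89, 144, 233, 377, 610, 987, 1597, 2584, 4181, 6765, 10946, 17711, 28657, 46368, 75025, 121393

121393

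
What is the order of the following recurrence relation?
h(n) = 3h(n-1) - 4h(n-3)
The order is the largest lag k for which h(n-k) appears. Here the deepest term is h(n-3), so the order is 3.

Order 3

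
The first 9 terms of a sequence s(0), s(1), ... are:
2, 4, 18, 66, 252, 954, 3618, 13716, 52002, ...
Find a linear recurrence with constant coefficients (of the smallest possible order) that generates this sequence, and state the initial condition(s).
Look for the lowest-order linear relation among consecutive terms.
Observation: s(n) - 3·s(n-1) - (3)·s(n-2) = 0 holds for the shown terms, and no order-1 relation s(n) = α·s(n-1) + β fits.
Check at n=3: 3·18 + (3)·4 = 66. ✓

s(n) = 3s(n-1) + 3s(n-2), s(0) = 2, s(1) = 4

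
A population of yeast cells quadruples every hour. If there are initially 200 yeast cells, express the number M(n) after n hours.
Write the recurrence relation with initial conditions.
Each hour multiplies the count by 4, so the count after n hours depends only on the count after n-1 hours: M(n) = 4 × M(n-1). The starting count gives M(0) = 200.
Unrolling n times gives the closed form M(n) = 200 × 4ⁿ.

M(n) = 4 × M(n-1), M(0) = 200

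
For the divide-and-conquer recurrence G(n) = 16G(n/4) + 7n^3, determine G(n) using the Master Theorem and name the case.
Master Theorem template: G(n) = a·G(n/b) + f(n).
Here: a=16, b=4, f(n)=7n^3
Compute log_b(a) = log_4(16) = 2.
f(n) = 7n^3 = Ω(n^(2+ε)) with ε = 1, and the regularity condition holds (a·f(n/b) = (a/b^3)·f(n) with a/b^3 = 4^-1 < 1). Case 3: G(n) = Θ(f(n)) = Θ(n^3).

Case 3: G(n) = Θ(n^3)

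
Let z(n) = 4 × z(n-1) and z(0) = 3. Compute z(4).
Computing step by step:
z(0) = 3
z(1) = 4 × 3 = 12
z(2) = 4 × 12 = 48
z(3) = 4 × 48 = 192
z(4) = 4 × 192 = 768

768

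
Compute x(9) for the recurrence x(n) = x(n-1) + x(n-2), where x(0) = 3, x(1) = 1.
Computing the sequence terms:
3, 1, 4, 5, 9, 14, 23, 37, 60, 97

97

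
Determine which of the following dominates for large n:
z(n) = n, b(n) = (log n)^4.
Comparing growth rates:
Growth-rate hierarchy: log n ≺ any polynomial ≺ any exponential cⁿ (c>1) ≺ n! ≺ nⁿ.
polynomial degree 1 dominates polylogarithmic (log n)^4 asymptotically.

z(n) grows faster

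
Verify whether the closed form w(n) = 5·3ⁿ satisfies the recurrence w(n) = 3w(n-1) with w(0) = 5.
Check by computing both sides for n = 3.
From the recurrence with w(0) = 5:
  w(0) = 5, w(1) = 15, w(2) = 45, w(3) = 135
  so the recurrence gives w(3) = 135.
From the proposed closed form w(n) = 5·3ⁿ:
  w(3) = 135.
Both sides give 135 at n = 3, and the initial condition(s) match, so the closed form is consistent.

Yes, the closed form is correct.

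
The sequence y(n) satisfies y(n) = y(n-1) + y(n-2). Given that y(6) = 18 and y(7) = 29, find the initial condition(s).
Work backwards using y(k) = y(k+2) - y(k+1):
y(5) = y(7) - y(6) = 29 - 18 = 11
y(4) = y(6) - y(5) = 18 - 11 = 7
y(3) = y(5) - y(4) = 11 - 7 = 4
y(2) = y(4) - y(3) = 7 - 4 = 3
y(1) = y(3) - y(2) = 4 - 3 = 1
y(0) = y(2) - y(1) = 3 - 1 = 2

y(0) = 2, y(1) = 1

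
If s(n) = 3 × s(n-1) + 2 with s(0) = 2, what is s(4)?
Computing step by step:
s(0) = 2
s(1) = 3 × 2 + 2 = 8
s(2) = 3 × 8 + 2 = 26
s(3) = 3 × 26 + 2 = 80
s(4) = 3 × 80 + 2 = 242

242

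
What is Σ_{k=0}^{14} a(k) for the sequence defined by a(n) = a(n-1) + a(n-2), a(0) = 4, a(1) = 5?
Computing the sequence terms: 4, 5, 9, 14, 23, 37, 60, 97, 157, 254, 411, 665, 1076, 1741, 2817
Adding these values together:

7370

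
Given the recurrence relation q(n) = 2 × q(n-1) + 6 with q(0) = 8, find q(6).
Computing step by step:
q(0) = 8
q(1) = 2 × 8 + 6 = 22
q(2) = 2 × 22 + 6 = 50
q(3) = 2 × 50 + 6 = 106
q(4) = 2 × 106 + 6 = 218
q(5) = 2 × 218 + 6 = 442
q(6) = 2 × 442 + 6 = 890

890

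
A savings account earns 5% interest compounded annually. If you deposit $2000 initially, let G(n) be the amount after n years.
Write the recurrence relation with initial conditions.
Each year the balance grows by 5%, i.e. is multiplied by 1 + 5/100 = 1.05, so G(n) = 1.05 × G(n-1). The initial deposit gives G(0) = 2000.
Unrolling gives the closed form G(n) = 2000 × (1.05)ⁿ.

G(n) = 1.05 × G(n-1), G(0) = 2000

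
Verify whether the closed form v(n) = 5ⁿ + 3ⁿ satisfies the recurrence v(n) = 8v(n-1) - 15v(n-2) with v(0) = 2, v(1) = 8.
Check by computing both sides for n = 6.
From the recurrence with v(0) = 2, v(1) = 8:
  v(0) = 2, v(1) = 8, v(2) = 34, v(3) = 152, v(4) = 706, v(5) = 3368, v(6) = 16354
  so the recurrence gives v(6) = 16354.
From the proposed closed form v(n) = 5ⁿ + 3ⁿ:
  v(6) = 16354.
Both sides give 16354 at n = 6, and the initial condition(s) match, so the closed form is consistent.

Yes, the closed form is correct.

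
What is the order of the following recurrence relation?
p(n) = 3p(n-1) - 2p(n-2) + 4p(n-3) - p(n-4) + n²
The order is the largest lag k for which p(n-k) appears. Here the deepest term is p(n-4) (the n² term is non-homogeneous and does not affect the order), so the order is 4.

Order 4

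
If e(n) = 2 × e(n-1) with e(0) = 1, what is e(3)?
Computing step by step:
e(0) = 1
e(1) = 2 × 1 = 2
e(2) = 2 × 2 = 4
e(3) = 2 × 4 = 8

8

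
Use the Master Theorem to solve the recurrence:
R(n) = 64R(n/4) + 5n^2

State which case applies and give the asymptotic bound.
Master Theorem template: R(n) = a·R(n/b) + f(n).
Here: a=64, b=4, f(n)=5n^2
Compute log_b(a) = log_4(64) = 3.
f(n) = 5n^2 = O(n^(3-ε)) with ε = 1. Case 1: R(n) = Θ(n^log_b(a)) = Θ(n^3).

Case 1: R(n) = Θ(n^3)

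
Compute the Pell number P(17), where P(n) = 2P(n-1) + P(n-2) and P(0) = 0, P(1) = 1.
Computing the sequence terms:
0, 1, 2, 5, 12, 29, 70, 169, 408, 985, 2378, 5741, 13860, 33461, 80782, 195025, 470832, 1136689

1136689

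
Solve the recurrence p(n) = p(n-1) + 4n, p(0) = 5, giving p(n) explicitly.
Recurrence: p(n) = p(n-1) + 4n, initial: p(0) = 5.
Telescoping: p(n) = p(0) + 4·Σᵢ₌₁ⁿ i = 5 + 4·n(n+1)/2.

p(n) = 4·n(n+1)/2 + 5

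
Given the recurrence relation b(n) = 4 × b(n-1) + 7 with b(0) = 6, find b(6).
Computing step by step:
b(0) = 6
b(1) = 4 × 6 + 7 = 31
b(2) = 4 × 31 + 7 = 131
b(3) = 4 × 131 + 7 = 531
b(4) = 4 × 531 + 7 = 2131
b(5) = 4 × 2131 + 7 = 8531
b(6) = 4 × 8531 + 7 = 34131

34131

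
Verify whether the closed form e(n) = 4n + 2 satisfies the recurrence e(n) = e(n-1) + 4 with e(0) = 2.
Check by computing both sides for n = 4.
From the recurrence with e(0) = 2:
  e(0) = 2, e(1) = 6, e(2) = 10, e(3) = 14, e(4) = 18
  so the recurrence gives e(4) = 18.
From the proposed closed form e(n) = 4n + 2:
  e(4) = 18.
Both sides give 18 at n = 4, and the initial condition(s) match, so the closed form is consistent.

Yes, the closed form is correct.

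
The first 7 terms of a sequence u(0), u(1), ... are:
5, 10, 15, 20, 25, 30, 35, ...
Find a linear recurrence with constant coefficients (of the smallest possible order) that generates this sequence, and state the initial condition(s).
Look for the lowest-order linear relation among consecutive terms.
Observation: consecutive differences are constant (= 5).
Check at n=2: 1·10 + 5 = 15. ✓

u(n) = u(n-1) + 5, u(0) = 5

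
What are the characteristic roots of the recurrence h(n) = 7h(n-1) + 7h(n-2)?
Substitute h(n) = rⁿ and divide through by rⁿ⁻²: r² - 7r - 7 = 0
Discriminant: 7² + 4·7 = 77, not a perfect square, so by the quadratic formula r = (7 ± √77)/2.
General solution: h(n) = A·r₁ⁿ + B·r₂ⁿ where r₁,r₂ = (7 ± √77)/2

Characteristic: r² - 7r - 7 = 0, Roots: r = (7 ± √77)/2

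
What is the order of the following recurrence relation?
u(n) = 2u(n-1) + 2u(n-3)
The order is the largest lag k for which u(n-k) appears. Here the deepest term is u(n-3), so the order is 3.

Order 3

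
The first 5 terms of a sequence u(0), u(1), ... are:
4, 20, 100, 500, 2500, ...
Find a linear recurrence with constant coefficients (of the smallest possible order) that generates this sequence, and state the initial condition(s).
Look for the lowest-order linear relation among consecutive terms.
Observation: each term is 5× the previous.
Check at n=2: 5·20 = 100. ✓

u(n) = 5 × u(n-1), u(0) = 4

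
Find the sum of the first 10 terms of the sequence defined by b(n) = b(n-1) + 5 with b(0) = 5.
Computing the sequence terms: 5, 10, 15, 20, 25, 30, 35, 40, 45, 50
Adding these values together:

275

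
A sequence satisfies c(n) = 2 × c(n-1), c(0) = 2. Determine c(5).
Computing step by step:
c(0) = 2
c(1) = 2 × 2 = 4
c(2) = 2 × 4 = 8
c(3) = 2 × 8 = 16
c(4) = 2 × 16 = 32
c(5) = 2 × 32 = 64

64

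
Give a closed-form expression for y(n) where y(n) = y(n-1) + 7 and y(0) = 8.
Recurrence: y(n) = y(n-1) + 7, initial: y(0) = 8.
Each step adds 7, so y(n) = y(0) + 7n = 7n + 8.

y(n) = 7n + 8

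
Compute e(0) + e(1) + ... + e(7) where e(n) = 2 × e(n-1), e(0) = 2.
Computing the sequence terms: 2, 4, 8, 16, 32, 64, 128, 256
Adding these values together:

510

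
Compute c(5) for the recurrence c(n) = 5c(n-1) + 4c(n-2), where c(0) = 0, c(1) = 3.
Computing the sequence terms:
0, 3, 15, 87, 495, 2823

2823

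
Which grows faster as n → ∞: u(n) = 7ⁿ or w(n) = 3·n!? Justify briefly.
Comparing growth rates:
Growth-rate hierarchy: log n ≺ any polynomial ≺ any exponential cⁿ (c>1) ≺ n! ≺ nⁿ.
factorial dominates exponential base 7 asymptotically.

w(n) grows faster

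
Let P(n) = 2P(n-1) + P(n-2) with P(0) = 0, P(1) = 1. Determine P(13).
Computing the sequence terms:
0, 1, 2, 5, 12, 29, 70, 169, 408, 985, 2378, 5741, 13860, 33461

33461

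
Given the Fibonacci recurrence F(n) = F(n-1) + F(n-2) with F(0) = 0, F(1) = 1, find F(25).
Computing the sequence terms:
0, 1, 1, 2, 3, 5, 8, 13, 21, 34, 55, 89, 144, 233, 377, 610, 987, 1597, 2584, 4181, 6765, 10946, 17711, 28657, 46368, 75025

75025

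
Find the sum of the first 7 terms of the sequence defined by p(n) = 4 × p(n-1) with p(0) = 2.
Computing the sequence terms: 2, 8, 32, 128, 512, 2048, 8192
Adding these values together:

10922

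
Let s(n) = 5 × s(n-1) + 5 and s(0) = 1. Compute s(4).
Computing step by step:
s(0) = 1
s(1) = 5 × 1 + 5 = 10
s(2) = 5 × 10 + 5 = 55
s(3) = 5 × 55 + 5 = 280
s(4) = 5 × 280 + 5 = 1405

1405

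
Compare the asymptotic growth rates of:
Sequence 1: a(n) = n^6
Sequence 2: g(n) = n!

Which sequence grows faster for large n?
Comparing growth rates:
Growth-rate hierarchy: log n ≺ any polynomial ≺ any exponential cⁿ (c>1) ≺ n! ≺ nⁿ.
factorial dominates polynomial degree 6 asymptotically.

g(n) grows faster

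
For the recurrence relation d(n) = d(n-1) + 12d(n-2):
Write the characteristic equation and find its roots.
Substitute d(n) = rⁿ and divide through by rⁿ⁻²: r² - r - 12 = 0
Factor: (r + 3)(r - 4) = 0, so r = -3, 4.
General solution: d(n) = A·(-3)ⁿ + B·4ⁿ

Characteristic: r² - r - 12 = 0, Roots: r = -3, 4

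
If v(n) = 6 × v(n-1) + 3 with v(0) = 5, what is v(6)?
Computing step by step:
v(0) = 5
v(1) = 6 × 5 + 3 = 33
v(2) = 6 × 33 + 3 = 201
v(3) = 6 × 201 + 3 = 1209
v(4) = 6 × 1209 + 3 = 7257
v(5) = 6 × 7257 + 3 = 43545
v(6) = 6 × 43545 + 3 = 261273

261273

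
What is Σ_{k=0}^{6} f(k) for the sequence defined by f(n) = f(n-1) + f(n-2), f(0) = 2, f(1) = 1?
Computing the sequence terms: 2, 1, 3, 4, 7, 11, 18
Adding these values together:

46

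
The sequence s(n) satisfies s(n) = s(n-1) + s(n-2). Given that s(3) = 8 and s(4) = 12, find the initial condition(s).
Work backwards using s(k) = s(k+2) - s(k+1):
s(2) = s(4) - s(3) = 12 - 8 = 4
s(1) = s(3) - s(2) = 8 - 4 = 4
s(0) = s(2) - s(1) = 4 - 4 = 0

s(0) = 0, s(1) = 4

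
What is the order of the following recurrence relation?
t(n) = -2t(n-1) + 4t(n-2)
The order is the largest lag k for which t(n-k) appears. Here the deepest term is t(n-2), so the order is 2.

Order 2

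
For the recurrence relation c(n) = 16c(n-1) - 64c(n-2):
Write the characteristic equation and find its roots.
Substitute c(n) = rⁿ and divide through by rⁿ⁻²: r² - 16r + 64 = 0
Factor: (r - 8)² = 0, so r = 8 (double root).
General solution: c(n) = (A + Bn)·8ⁿ

Characteristic: r² - 16r + 64 = 0, Roots: r = 8 (double root)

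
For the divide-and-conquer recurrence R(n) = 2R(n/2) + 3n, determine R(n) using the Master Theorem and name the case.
Master Theorem template: R(n) = a·R(n/b) + f(n).
Here: a=2, b=2, f(n)=3n
Compute log_b(a) = log_2(2) = 1.
f(n) = 3n = Θ(n). Case 2: R(n) = Θ(n log n).

Case 2: R(n) = Θ(n log n)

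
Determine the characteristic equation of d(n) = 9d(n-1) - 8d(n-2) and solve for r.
Substitute d(n) = rⁿ and divide through by rⁿ⁻²: r² - 9r + 8 = 0
Factor: (r - 1)(r - 8) = 0, so r = 1, 8.
General solution: d(n) = A·1ⁿ + B·8ⁿ

Characteristic: r² - 9r + 8 = 0, Roots: r = 1, 8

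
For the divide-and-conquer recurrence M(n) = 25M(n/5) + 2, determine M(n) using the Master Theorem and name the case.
Master Theorem template: M(n) = a·M(n/b) + f(n).
Here: a=25, b=5, f(n)=2
Compute log_b(a) = log_5(25) = 2.
f(n) = 2 = O(n^(2-ε)) with ε = 2. Case 1: M(n) = Θ(n^log_b(a)) = Θ(n^2).

Case 1: M(n) = Θ(n^2)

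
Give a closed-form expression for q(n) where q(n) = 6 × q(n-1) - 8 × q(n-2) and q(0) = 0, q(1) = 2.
Recurrence: q(n) = 6 × q(n-1) - 8 × q(n-2), initial: q(0) = 0, q(1) = 2.
Characteristic equation: r² - 6r + 8 = 0, which factors as (r - 4)(r - 2) = 0, so r = 4, 2. General solution q(n) = A·4ⁿ + B·2ⁿ. From q(0) = 0: A + B = 0. From q(1) = 2: 4A + 2B = 2. Solving gives A = 1, B = -1.

q(n) = 4ⁿ - 2ⁿ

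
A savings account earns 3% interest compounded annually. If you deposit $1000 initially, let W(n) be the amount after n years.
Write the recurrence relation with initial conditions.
Each year the balance grows by 3%, i.e. is multiplied by 1 + 3/100 = 1.03, so W(n) = 1.03 × W(n-1). The initial deposit gives W(0) = 1000.
Unrolling gives the closed form W(n) = 1000 × (1.03)ⁿ.

W(n) = 1.03 × W(n-1), W(0) = 1000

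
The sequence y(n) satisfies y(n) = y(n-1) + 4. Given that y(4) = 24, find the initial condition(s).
y(4) = y(0) + 4·4, so y(0) = 24 - 16 = 8.

y(0) = 8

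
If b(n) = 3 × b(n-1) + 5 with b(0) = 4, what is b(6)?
Computing step by step:
b(0) = 4
b(1) = 3 × 4 + 5 = 17
b(2) = 3 × 17 + 5 = 56
b(3) = 3 × 56 + 5 = 173
b(4) = 3 × 173 + 5 = 524
b(5) = 3 × 524 + 5 = 1577
b(6) = 3 × 1577 + 5 = 4736

4736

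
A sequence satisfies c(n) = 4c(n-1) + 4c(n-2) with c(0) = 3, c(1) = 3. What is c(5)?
Computing the sequence terms:
3, 3, 24, 108, 528, 2544

2544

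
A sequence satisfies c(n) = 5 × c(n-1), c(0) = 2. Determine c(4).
Computing step by step:
c(0) = 2
c(1) = 5 × 2 = 10
c(2) = 5 × 10 = 50
c(3) = 5 × 50 = 250
c(4) = 5 × 250 = 1250

1250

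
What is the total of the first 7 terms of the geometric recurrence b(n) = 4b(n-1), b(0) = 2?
Computing the sequence terms: 2, 8, 32, 128, 512, 2048, 8192
Adding these values together:

10922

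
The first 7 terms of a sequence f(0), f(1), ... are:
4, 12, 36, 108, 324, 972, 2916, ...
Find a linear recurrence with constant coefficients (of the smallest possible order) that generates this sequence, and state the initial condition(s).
Look for the lowest-order linear relation among consecutive terms.
Observation: each term is 3× the previous.
Check at n=2: 3·12 = 36. ✓

f(n) = 3 × f(n-1), f(0) = 4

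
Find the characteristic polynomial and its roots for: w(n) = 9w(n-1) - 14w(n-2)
Substitute w(n) = rⁿ and divide through by rⁿ⁻²: r² - 9r + 14 = 0
Factor: (r - 2)(r - 7) = 0, so r = 2, 7.
General solution: w(n) = A·2ⁿ + B·7ⁿ

Characteristic: r² - 9r + 14 = 0, Roots: r = 2, 7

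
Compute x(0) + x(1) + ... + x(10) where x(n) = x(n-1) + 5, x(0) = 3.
Computing the sequence terms: 3, 8, 13, 18, 23, 28, 33, 38, 43, 48, 53
Adding these values together:

308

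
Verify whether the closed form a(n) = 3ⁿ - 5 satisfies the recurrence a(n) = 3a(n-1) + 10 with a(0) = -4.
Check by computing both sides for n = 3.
From the recurrence with a(0) = -4:
  a(0) = -4, a(1) = -2, a(2) = 4, a(3) = 22
  so the recurrence gives a(3) = 22.
From the proposed closed form a(n) = 3ⁿ - 5:
  a(3) = 22.
Both sides give 22 at n = 3, and the initial condition(s) match, so the closed form is consistent.

Yes, the closed form is correct.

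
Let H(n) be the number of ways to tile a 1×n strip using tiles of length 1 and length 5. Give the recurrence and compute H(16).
Condition on the last tile: it has length 1 (leaving a 1×(n-1) strip) or length 5 (leaving a 1×(n-5) strip), so H(n) = H(n-1) + H(n-5) (order-5 linear recurrence).
For 0 ≤ i < 5 only unit tiles fit, so H(i) = 1.
Iterating the recurrence: H(5) = 2, H(6) = 3, H(7) = 4, H(8) = 5, H(9) = 6, H(10) = 8, H(11) = 11, H(12) = 15, H(13) = 20, H(14) = 26, H(15) = 34, H(16) = 45.

H(n) = H(n-1) + H(n-5), with H(i) = 1 for 0 ≤ i < 5; H(16) = 45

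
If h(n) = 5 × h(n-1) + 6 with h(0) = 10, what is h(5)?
Computing step by step:
h(0) = 10
h(1) = 5 × 10 + 6 = 56
h(2) = 5 × 56 + 6 = 286
h(3) = 5 × 286 + 6 = 1436
h(4) = 5 × 1436 + 6 = 7186
h(5) = 5 × 7186 + 6 = 35936

35936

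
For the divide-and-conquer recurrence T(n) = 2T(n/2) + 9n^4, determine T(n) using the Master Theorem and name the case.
Master Theorem template: T(n) = a·T(n/b) + f(n).
Here: a=2, b=2, f(n)=9n^4
Compute log_b(a) = log_2(2) = 1.
f(n) = 9n^4 = Ω(n^(1+ε)) with ε = 3, and the regularity condition holds (a·f(n/b) = (a/b^4)·f(n) with a/b^4 = 2^-3 < 1). Case 3: T(n) = Θ(f(n)) = Θ(n^4).

Case 3: T(n) = Θ(n^4)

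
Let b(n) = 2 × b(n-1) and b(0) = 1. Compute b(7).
Computing step by step:
b(0) = 1
b(1) = 2 × 1 = 2
b(2) = 2 × 2 = 4
b(3) = 2 × 4 = 8
b(4) = 2 × 8 = 16
b(5) = 2 × 16 = 32
b(6) = 2 × 32 = 64
b(7) = 2 × 64 = 128

128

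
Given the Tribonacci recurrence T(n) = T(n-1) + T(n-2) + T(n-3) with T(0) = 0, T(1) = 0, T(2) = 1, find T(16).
Computing the sequence terms:
0, 0, 1, 1, 2, 4, 7, 13, 24, 44, 81, 149, 274, 504, 927, 1705, 3136

3136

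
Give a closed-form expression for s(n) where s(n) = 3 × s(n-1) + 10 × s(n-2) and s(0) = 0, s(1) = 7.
Recurrence: s(n) = 3 × s(n-1) + 10 × s(n-2), initial: s(0) = 0, s(1) = 7.
Characteristic equation: r² - 3r - 10 = 0, which factors as (r - 5)(r + 2) = 0, so r = 5, -2. General solution s(n) = A·5ⁿ + B·(-2)ⁿ. From s(0) = 0: A + B = 0. From s(1) = 7: 5A - 2B = 7. Solving gives A = 1, B = -1.

s(n) = 5ⁿ - (-2)ⁿ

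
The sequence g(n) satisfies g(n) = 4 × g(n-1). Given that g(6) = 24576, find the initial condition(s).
In general g(n) = 4ⁿ · g(0). At n = 6: g(0) = g(6) / 4^6 = 24576 / 4096 = 6.

g(0) = 6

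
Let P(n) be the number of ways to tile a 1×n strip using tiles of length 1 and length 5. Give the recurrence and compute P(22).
Condition on the last tile: it has length 1 (leaving a 1×(n-1) strip) or length 5 (leaving a 1×(n-5) strip), so P(n) = P(n-1) + P(n-5) (order-5 linear recurrence).
For 0 ≤ i < 5 only unit tiles fit, so P(i) = 1.
Iterating the recurrence: P(5) = 2, P(6) = 3, P(7) = 4, P(8) = 5, P(9) = 6, P(10) = 8, P(11) = 11, P(12) = 15, P(13) = 20, P(14) = 26, P(15) = 34, P(16) = 45, P(17) = 60, P(18) = 80, P(19) = 106, P(20) = 140, P(21) = 185, P(22) = 245.

P(n) = P(n-1) + P(n-5), with P(i) = 1 for 0 ≤ i < 5; P(22) = 245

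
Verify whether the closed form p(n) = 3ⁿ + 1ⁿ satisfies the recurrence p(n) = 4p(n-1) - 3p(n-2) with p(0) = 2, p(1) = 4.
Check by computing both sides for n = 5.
From the recurrence with p(0) = 2, p(1) = 4:
  p(0) = 2, p(1) = 4, p(2) = 10, p(3) = 28, p(4) = 82, p(5) = 244
  so the recurrence gives p(5) = 244.
From the proposed closed form p(n) = 3ⁿ + 1ⁿ:
  p(5) = 244.
Both sides give 244 at n = 5, and the initial condition(s) match, so the closed form is consistent.

Yes, the closed form is correct.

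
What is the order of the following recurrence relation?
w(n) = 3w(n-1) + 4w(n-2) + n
The order is the largest lag k for which w(n-k) appears. Here the deepest term is w(n-2) (the n term is non-homogeneous and does not affect the order), so the order is 2.

Order 2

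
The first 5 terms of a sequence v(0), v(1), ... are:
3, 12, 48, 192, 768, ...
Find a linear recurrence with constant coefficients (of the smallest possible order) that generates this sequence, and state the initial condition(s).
Look for the lowest-order linear relation among consecutive terms.
Observation: each term is 4× the previous.
Check at n=2: 4·12 = 48. ✓

v(n) = 4 × v(n-1), v(0) = 3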